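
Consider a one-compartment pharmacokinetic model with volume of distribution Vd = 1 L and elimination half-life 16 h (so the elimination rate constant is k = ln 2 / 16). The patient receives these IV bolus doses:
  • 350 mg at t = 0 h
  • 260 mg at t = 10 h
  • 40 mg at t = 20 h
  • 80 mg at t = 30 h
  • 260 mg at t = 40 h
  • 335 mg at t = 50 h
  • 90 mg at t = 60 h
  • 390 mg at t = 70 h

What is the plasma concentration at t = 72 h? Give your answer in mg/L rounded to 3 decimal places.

655.668 mg/L

k = ln 2 / 16 = 0.04332 per h
Dose 1 (350 mg at t=0 h): 350·exp(−0.04332·72) = 15.468 mg/L
Dose 2 (260 mg at t=10 h): 260·exp(−0.04332·62) = 17.721 mg/L
Dose 3 (40 mg at t=20 h): 40·exp(−0.04332·52) = 4.204 mg/L
Dose 4 (80 mg at t=30 h): 80·exp(−0.04332·42) = 12.968 mg/L
Dose 5 (260 mg at t=40 h): 260·exp(−0.04332·32) = 65.000 mg/L
Dose 6 (335 mg at t=50 h): 335·exp(−0.04332·22) = 129.160 mg/L
Dose 7 (90 mg at t=60 h): 90·exp(−0.04332·12) = 53.514 mg/L
Dose 8 (390 mg at t=70 h): 390·exp(−0.04332·2) = 357.632 mg/L
C(72) = 15.468 + 17.721 + 4.204 + 12.968 + 65.000 + 129.160 + 53.514 + 357.632 = 655.668 mg/L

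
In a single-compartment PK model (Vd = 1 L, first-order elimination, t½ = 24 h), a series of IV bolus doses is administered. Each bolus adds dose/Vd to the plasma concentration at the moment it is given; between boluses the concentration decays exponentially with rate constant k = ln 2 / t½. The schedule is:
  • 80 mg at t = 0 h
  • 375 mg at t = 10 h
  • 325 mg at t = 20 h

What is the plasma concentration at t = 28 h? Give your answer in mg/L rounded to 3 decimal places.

516.565 mg/L

k = ln 2 / 24 = 0.02888 per h
Dose 1 (80 mg at t=0 h): 80·exp(−0.02888·28) = 35.636 mg/L
Dose 2 (375 mg at t=10 h): 375·exp(−0.02888·18) = 222.976 mg/L
Dose 3 (325 mg at t=20 h): 325·exp(−0.02888·8) = 257.953 mg/L
C(28) = 35.636 + 222.976 + 257.953 = 516.565 mg/L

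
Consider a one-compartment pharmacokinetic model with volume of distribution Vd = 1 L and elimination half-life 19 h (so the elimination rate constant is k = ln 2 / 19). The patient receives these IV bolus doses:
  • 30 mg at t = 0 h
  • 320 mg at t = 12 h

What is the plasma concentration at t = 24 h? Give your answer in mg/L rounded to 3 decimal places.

k = ln 2 / 19 = 0.03648 per h
Dose 1 (30 mg at t=0 h): 30·exp(−0.03648·24) = 12.499 mg/L
Dose 2 (320 mg at t=12 h): 320·exp(−0.03648·12) = 206.550 mg/L
C(24) = 12.499 + 206.550 = 219.049 mg/L

219.049 mg/L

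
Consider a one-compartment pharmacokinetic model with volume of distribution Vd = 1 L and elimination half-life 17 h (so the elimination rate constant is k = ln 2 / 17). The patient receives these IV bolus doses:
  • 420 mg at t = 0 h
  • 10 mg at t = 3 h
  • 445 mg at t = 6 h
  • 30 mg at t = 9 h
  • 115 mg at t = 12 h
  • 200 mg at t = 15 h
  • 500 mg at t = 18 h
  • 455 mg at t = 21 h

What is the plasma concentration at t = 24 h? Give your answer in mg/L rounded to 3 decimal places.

1395.167 mg/L

k = ln 2 / 17 = 0.04077 per h
Dose 1 (420 mg at t=0 h): 420·exp(−0.04077·24) = 157.858 mg/L
Dose 2 (10 mg at t=3 h): 10·exp(−0.04077·21) = 4.248 mg/L
Dose 3 (445 mg at t=6 h): 445·exp(−0.04077·18) = 213.610 mg/L
Dose 4 (30 mg at t=9 h): 30·exp(−0.04077·15) = 16.274 mg/L
Dose 5 (115 mg at t=12 h): 115·exp(−0.04077·12) = 70.503 mg/L
Dose 6 (200 mg at t=15 h): 200·exp(−0.04077·9) = 138.567 mg/L
Dose 7 (500 mg at t=18 h): 500·exp(−0.04077·6) = 391.493 mg/L
Dose 8 (455 mg at t=21 h): 455·exp(−0.04077·3) = 402.614 mg/L
C(24) = 157.858 + 4.248 + 213.610 + 16.274 + 70.503 + 138.567 + 391.493 + 402.614 = 1395.167 mg/L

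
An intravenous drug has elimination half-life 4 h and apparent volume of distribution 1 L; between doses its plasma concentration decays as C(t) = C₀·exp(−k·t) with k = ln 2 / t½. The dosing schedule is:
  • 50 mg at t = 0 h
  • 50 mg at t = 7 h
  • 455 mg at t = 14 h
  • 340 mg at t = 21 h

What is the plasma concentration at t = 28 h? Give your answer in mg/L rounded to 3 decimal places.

k = ln 2 / 4 = 0.17329 per h
Dose 1 (50 mg at t=0 h): 50·exp(−0.17329·28) = 0.391 mg/L
Dose 2 (50 mg at t=7 h): 50·exp(−0.17329·21) = 1.314 mg/L
Dose 3 (455 mg at t=14 h): 455·exp(−0.17329·14) = 40.217 mg/L
Dose 4 (340 mg at t=21 h): 340·exp(−0.17329·7) = 101.083 mg/L
C(28) = 0.391 + 1.314 + 40.217 + 101.083 = 143.004 mg/L

143.004 mg/L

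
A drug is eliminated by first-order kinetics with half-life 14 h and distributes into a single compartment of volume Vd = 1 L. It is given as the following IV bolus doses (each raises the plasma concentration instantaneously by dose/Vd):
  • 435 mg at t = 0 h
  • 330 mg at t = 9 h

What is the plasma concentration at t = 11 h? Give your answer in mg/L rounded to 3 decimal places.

k = ln 2 / 14 = 0.04951 per h
Dose 1 (435 mg at t=0 h): 435·exp(−0.04951·11) = 252.328 mg/L
Dose 2 (330 mg at t=9 h): 330·exp(−0.04951·2) = 298.889 mg/L
C(11) = 252.328 + 298.889 = 551.217 mg/L

551.217 mg/L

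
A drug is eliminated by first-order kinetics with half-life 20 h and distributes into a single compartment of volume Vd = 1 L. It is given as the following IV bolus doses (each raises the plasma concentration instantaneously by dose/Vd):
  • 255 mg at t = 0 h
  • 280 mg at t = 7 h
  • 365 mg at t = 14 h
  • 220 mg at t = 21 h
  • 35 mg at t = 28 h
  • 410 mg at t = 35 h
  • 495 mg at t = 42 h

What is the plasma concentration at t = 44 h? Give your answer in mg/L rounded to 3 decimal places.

k = ln 2 / 20 = 0.03466 per h
Dose 1 (255 mg at t=0 h): 255·exp(−0.03466·44) = 55.498 mg/L
Dose 2 (280 mg at t=7 h): 280·exp(−0.03466·37) = 77.670 mg/L
Dose 3 (365 mg at t=14 h): 365·exp(−0.03466·30) = 129.047 mg/L
Dose 4 (220 mg at t=21 h): 220·exp(−0.03466·23) = 99.138 mg/L
Dose 5 (35 mg at t=28 h): 35·exp(−0.03466·16) = 20.102 mg/L
Dose 6 (410 mg at t=35 h): 410·exp(−0.03466·9) = 300.138 mg/L
Dose 7 (495 mg at t=42 h): 495·exp(−0.03466·2) = 461.851 mg/L
C(44) = 55.498 + 77.670 + 129.047 + 99.138 + 20.102 + 300.138 + 461.851 = 1143.443 mg/L

1143.443 mg/L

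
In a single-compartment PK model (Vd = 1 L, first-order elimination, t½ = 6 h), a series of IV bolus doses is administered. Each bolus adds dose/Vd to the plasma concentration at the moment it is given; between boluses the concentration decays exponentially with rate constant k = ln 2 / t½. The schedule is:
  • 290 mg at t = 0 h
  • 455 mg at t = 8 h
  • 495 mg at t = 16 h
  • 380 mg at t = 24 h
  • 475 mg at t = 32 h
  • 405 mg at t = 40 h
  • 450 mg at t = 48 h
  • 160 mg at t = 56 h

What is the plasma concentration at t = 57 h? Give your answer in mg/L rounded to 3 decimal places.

399.638 mg/L

k = ln 2 / 6 = 0.11552 per h
Dose 1 (290 mg at t=0 h): 290·exp(−0.11552·57) = 0.401 mg/L
Dose 2 (455 mg at t=8 h): 455·exp(−0.11552·49) = 1.583 mg/L
Dose 3 (495 mg at t=16 h): 495·exp(−0.11552·41) = 4.341 mg/L
Dose 4 (380 mg at t=24 h): 380·exp(−0.11552·33) = 8.397 mg/L
Dose 5 (475 mg at t=32 h): 475·exp(−0.11552·25) = 26.449 mg/L
Dose 6 (405 mg at t=40 h): 405·exp(−0.11552·17) = 56.825 mg/L
Dose 7 (450 mg at t=48 h): 450·exp(−0.11552·9) = 159.099 mg/L
Dose 8 (160 mg at t=56 h): 160·exp(−0.11552·1) = 142.544 mg/L
C(57) = 0.401 + 1.583 + 4.341 + 8.397 + 26.449 + 56.825 + 159.099 + 142.544 = 399.638 mg/L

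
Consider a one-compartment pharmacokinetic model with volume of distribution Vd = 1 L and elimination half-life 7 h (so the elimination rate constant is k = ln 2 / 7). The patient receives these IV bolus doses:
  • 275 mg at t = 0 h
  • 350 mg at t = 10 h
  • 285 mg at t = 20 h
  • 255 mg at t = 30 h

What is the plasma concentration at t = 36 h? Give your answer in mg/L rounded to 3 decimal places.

233.670 mg/L

k = ln 2 / 7 = 0.09902 per h
Dose 1 (275 mg at t=0 h): 275·exp(−0.09902·36) = 7.784 mg/L
Dose 2 (350 mg at t=10 h): 350·exp(−0.09902·26) = 26.666 mg/L
Dose 3 (285 mg at t=20 h): 285·exp(−0.09902·16) = 58.449 mg/L
Dose 4 (255 mg at t=30 h): 255·exp(−0.09902·6) = 140.771 mg/L
C(36) = 7.784 + 26.666 + 58.449 + 140.771 = 233.670 mg/L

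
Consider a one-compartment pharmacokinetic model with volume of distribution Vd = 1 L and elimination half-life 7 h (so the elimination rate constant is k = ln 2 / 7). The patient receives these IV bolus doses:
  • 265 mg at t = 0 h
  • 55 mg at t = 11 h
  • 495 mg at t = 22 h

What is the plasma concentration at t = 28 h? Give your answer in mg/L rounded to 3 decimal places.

k = ln 2 / 7 = 0.09902 per h
Dose 1 (265 mg at t=0 h): 265·exp(−0.09902·28) = 16.562 mg/L
Dose 2 (55 mg at t=11 h): 55·exp(−0.09902·17) = 10.216 mg/L
Dose 3 (495 mg at t=22 h): 495·exp(−0.09902·6) = 273.262 mg/L
C(28) = 16.562 + 10.216 + 273.262 = 300.041 mg/L

300.041 mg/L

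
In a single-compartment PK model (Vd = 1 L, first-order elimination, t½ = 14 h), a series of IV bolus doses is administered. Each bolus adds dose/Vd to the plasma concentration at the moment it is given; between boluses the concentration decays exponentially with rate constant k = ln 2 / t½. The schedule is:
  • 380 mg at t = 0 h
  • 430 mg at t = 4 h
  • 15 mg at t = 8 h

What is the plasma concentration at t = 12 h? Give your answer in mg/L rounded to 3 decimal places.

511.451 mg/L

k = ln 2 / 14 = 0.04951 per h
Dose 1 (380 mg at t=0 h): 380·exp(−0.04951·12) = 209.777 mg/L
Dose 2 (430 mg at t=4 h): 430·exp(−0.04951·8) = 289.369 mg/L
Dose 3 (15 mg at t=8 h): 15·exp(−0.04951·4) = 12.305 mg/L
C(12) = 209.777 + 289.369 + 12.305 = 511.451 mg/L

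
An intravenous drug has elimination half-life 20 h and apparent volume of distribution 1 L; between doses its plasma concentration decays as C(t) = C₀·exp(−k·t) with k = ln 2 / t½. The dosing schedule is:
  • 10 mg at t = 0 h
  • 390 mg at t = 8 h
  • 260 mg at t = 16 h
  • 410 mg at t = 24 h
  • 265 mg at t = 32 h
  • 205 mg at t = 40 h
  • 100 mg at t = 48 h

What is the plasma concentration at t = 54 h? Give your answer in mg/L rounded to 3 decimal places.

626.400 mg/L

k = ln 2 / 20 = 0.03466 per h
Dose 1 (10 mg at t=0 h): 10·exp(−0.03466·54) = 1.539 mg/L
Dose 2 (390 mg at t=8 h): 390·exp(−0.03466·46) = 79.195 mg/L
Dose 3 (260 mg at t=16 h): 260·exp(−0.03466·38) = 69.665 mg/L
Dose 4 (410 mg at t=24 h): 410·exp(−0.03466·30) = 144.957 mg/L
Dose 5 (265 mg at t=32 h): 265·exp(−0.03466·22) = 123.627 mg/L
Dose 6 (205 mg at t=40 h): 205·exp(−0.03466·14) = 126.192 mg/L
Dose 7 (100 mg at t=48 h): 100·exp(−0.03466·6) = 81.225 mg/L
C(54) = 1.539 + 79.195 + 69.665 + 144.957 + 123.627 + 126.192 + 81.225 = 626.400 mg/L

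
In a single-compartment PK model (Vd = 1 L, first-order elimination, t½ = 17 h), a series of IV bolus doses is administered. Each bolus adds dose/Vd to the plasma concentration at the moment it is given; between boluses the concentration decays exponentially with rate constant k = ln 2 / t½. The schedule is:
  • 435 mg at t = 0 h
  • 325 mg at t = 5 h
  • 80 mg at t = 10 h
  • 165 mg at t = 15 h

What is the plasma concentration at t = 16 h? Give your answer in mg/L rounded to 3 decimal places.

655.137 mg/L

k = ln 2 / 17 = 0.04077 per h
Dose 1 (435 mg at t=0 h): 435·exp(−0.04077·16) = 226.551 mg/L
Dose 2 (325 mg at t=5 h): 325·exp(−0.04077·11) = 207.539 mg/L
Dose 3 (80 mg at t=10 h): 80·exp(−0.04077·6) = 62.639 mg/L
Dose 4 (165 mg at t=15 h): 165·exp(−0.04077·1) = 158.408 mg/L
C(16) = 226.551 + 207.539 + 62.639 + 158.408 = 655.137 mg/L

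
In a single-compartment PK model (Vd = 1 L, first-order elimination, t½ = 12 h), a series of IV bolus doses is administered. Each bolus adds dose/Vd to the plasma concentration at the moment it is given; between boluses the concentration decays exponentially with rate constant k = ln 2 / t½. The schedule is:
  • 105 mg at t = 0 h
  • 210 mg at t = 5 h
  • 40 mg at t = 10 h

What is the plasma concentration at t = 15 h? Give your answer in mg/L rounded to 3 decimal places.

k = ln 2 / 12 = 0.05776 per h
Dose 1 (105 mg at t=0 h): 105·exp(−0.05776·15) = 44.147 mg/L
Dose 2 (210 mg at t=5 h): 210·exp(−0.05776·10) = 117.859 mg/L
Dose 3 (40 mg at t=10 h): 40·exp(−0.05776·5) = 29.966 mg/L
C(15) = 44.147 + 117.859 + 29.966 = 191.972 mg/L

191.972 mg/L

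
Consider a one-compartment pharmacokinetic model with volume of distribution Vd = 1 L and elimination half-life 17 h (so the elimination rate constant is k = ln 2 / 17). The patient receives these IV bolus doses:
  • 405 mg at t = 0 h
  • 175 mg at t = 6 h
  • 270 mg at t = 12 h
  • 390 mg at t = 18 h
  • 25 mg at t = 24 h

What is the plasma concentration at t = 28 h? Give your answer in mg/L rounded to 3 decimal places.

k = ln 2 / 17 = 0.04077 per h
Dose 1 (405 mg at t=0 h): 405·exp(−0.04077·28) = 129.313 mg/L
Dose 2 (175 mg at t=6 h): 175·exp(−0.04077·22) = 71.362 mg/L
Dose 3 (270 mg at t=12 h): 270·exp(−0.04077·16) = 140.618 mg/L
Dose 4 (390 mg at t=18 h): 390·exp(−0.04077·10) = 259.411 mg/L
Dose 5 (25 mg at t=24 h): 25·exp(−0.04077·4) = 21.238 mg/L
C(28) = 129.313 + 71.362 + 140.618 + 259.411 + 21.238 = 621.942 mg/L

621.942 mg/L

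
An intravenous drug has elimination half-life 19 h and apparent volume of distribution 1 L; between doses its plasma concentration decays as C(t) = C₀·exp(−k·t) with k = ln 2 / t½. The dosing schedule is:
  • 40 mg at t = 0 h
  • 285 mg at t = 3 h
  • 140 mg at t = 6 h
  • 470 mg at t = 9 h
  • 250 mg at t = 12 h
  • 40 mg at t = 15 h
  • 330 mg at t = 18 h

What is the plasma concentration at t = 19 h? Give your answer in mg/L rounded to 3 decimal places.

1138.847 mg/L

k = ln 2 / 19 = 0.03648 per h
Dose 1 (40 mg at t=0 h): 40·exp(−0.03648·19) = 20.000 mg/L
Dose 2 (285 mg at t=3 h): 285·exp(−0.03648·16) = 158.981 mg/L
Dose 3 (140 mg at t=6 h): 140·exp(−0.03648·13) = 87.128 mg/L
Dose 4 (470 mg at t=9 h): 470·exp(−0.03648·10) = 326.333 mg/L
Dose 5 (250 mg at t=12 h): 250·exp(−0.03648·7) = 193.657 mg/L
Dose 6 (40 mg at t=15 h): 40·exp(−0.03648·4) = 34.569 mg/L
Dose 7 (330 mg at t=18 h): 330·exp(−0.03648·1) = 318.178 mg/L
C(19) = 20.000 + 158.981 + 87.128 + 326.333 + 193.657 + 34.569 + 318.178 = 1138.847 mg/L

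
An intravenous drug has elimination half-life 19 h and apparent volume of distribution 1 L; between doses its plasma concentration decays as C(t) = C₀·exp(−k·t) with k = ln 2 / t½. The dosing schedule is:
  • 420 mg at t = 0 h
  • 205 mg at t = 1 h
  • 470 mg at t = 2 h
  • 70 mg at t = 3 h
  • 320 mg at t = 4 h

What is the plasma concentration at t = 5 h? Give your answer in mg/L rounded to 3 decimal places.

1322.022 mg/L

k = ln 2 / 19 = 0.03648 per h
Dose 1 (420 mg at t=0 h): 420·exp(−0.03648·5) = 349.970 mg/L
Dose 2 (205 mg at t=1 h): 205·exp(−0.03648·4) = 177.165 mg/L
Dose 3 (470 mg at t=2 h): 470·exp(−0.03648·3) = 421.276 mg/L
Dose 4 (70 mg at t=3 h): 70·exp(−0.03648·2) = 65.074 mg/L
Dose 5 (320 mg at t=4 h): 320·exp(−0.03648·1) = 308.536 mg/L
C(5) = 349.970 + 177.165 + 421.276 + 65.074 + 308.536 = 1322.022 mg/L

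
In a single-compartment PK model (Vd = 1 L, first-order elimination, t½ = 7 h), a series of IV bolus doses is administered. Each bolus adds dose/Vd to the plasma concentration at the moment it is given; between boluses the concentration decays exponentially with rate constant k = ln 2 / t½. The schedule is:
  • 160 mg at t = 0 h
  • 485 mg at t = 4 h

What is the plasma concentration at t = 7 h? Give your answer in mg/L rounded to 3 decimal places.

440.354 mg/L

k = ln 2 / 7 = 0.09902 per h
Dose 1 (160 mg at t=0 h): 160·exp(−0.09902·7) = 80.000 mg/L
Dose 2 (485 mg at t=4 h): 485·exp(−0.09902·3) = 360.354 mg/L
C(7) = 80.000 + 360.354 = 440.354 mg/L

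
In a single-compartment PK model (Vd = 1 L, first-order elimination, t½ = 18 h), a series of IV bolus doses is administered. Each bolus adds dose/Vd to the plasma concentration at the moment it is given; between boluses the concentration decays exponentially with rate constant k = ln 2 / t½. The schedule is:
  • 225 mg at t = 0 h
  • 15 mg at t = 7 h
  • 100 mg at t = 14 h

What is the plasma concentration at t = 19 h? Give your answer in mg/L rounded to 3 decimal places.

k = ln 2 / 18 = 0.03851 per h
Dose 1 (225 mg at t=0 h): 225·exp(−0.03851·19) = 108.250 mg/L
Dose 2 (15 mg at t=7 h): 15·exp(−0.03851·12) = 9.449 mg/L
Dose 3 (100 mg at t=14 h): 100·exp(−0.03851·5) = 82.486 mg/L
C(19) = 108.250 + 9.449 + 82.486 = 200.186 mg/L

200.186 mg/L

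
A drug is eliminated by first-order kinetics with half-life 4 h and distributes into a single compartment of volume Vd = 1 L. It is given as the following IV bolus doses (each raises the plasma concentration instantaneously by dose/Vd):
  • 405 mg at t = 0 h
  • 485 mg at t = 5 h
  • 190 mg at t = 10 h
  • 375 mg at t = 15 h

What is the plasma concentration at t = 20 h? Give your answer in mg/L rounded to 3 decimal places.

239.960 mg/L

k = ln 2 / 4 = 0.17329 per h
Dose 1 (405 mg at t=0 h): 405·exp(−0.17329·20) = 12.656 mg/L
Dose 2 (485 mg at t=5 h): 485·exp(−0.17329·15) = 36.048 mg/L
Dose 3 (190 mg at t=10 h): 190·exp(−0.17329·10) = 33.588 mg/L
Dose 4 (375 mg at t=15 h): 375·exp(−0.17329·5) = 157.668 mg/L
C(20) = 12.656 + 36.048 + 33.588 + 157.668 = 239.960 mg/L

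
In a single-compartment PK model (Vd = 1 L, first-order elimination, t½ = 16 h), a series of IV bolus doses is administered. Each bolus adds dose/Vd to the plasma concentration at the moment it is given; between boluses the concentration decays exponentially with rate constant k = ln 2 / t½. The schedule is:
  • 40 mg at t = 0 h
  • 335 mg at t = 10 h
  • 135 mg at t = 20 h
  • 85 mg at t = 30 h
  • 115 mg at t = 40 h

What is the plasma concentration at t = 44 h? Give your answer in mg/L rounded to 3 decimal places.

273.524 mg/L

k = ln 2 / 16 = 0.04332 per h
Dose 1 (40 mg at t=0 h): 40·exp(−0.04332·44) = 5.946 mg/L
Dose 2 (335 mg at t=10 h): 335·exp(−0.04332·34) = 76.799 mg/L
Dose 3 (135 mg at t=20 h): 135·exp(−0.04332·24) = 47.730 mg/L
Dose 4 (85 mg at t=30 h): 85·exp(−0.04332·14) = 46.347 mg/L
Dose 5 (115 mg at t=40 h): 115·exp(−0.04332·4) = 96.703 mg/L
C(44) = 5.946 + 76.799 + 47.730 + 46.347 + 96.703 = 273.524 mg/L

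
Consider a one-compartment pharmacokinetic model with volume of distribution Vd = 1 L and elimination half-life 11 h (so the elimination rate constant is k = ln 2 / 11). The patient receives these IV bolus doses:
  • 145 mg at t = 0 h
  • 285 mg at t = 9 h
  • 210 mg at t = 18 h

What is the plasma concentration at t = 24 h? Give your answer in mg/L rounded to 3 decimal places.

k = ln 2 / 11 = 0.06301 per h
Dose 1 (145 mg at t=0 h): 145·exp(−0.06301·24) = 31.958 mg/L
Dose 2 (285 mg at t=9 h): 285·exp(−0.06301·15) = 110.751 mg/L
Dose 3 (210 mg at t=18 h): 210·exp(−0.06301·6) = 143.887 mg/L
C(24) = 31.958 + 110.751 + 143.887 = 286.596 mg/L

286.596 mg/L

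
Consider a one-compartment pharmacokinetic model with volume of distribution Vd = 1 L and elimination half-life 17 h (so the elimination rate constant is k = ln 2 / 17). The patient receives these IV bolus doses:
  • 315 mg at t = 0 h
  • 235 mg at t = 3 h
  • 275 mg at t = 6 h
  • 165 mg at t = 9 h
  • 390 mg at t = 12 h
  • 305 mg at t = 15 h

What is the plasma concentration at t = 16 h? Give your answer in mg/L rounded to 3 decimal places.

1233.442 mg/L

k = ln 2 / 17 = 0.04077 per h
Dose 1 (315 mg at t=0 h): 315·exp(−0.04077·16) = 164.055 mg/L
Dose 2 (235 mg at t=3 h): 235·exp(−0.04077·13) = 138.315 mg/L
Dose 3 (275 mg at t=6 h): 275·exp(−0.04077·10) = 182.918 mg/L
Dose 4 (165 mg at t=9 h): 165·exp(−0.04077·7) = 124.031 mg/L
Dose 5 (390 mg at t=12 h): 390·exp(−0.04077·4) = 331.310 mg/L
Dose 6 (305 mg at t=15 h): 305·exp(−0.04077·1) = 292.814 mg/L
C(16) = 164.055 + 138.315 + 182.918 + 124.031 + 331.310 + 292.814 = 1233.442 mg/L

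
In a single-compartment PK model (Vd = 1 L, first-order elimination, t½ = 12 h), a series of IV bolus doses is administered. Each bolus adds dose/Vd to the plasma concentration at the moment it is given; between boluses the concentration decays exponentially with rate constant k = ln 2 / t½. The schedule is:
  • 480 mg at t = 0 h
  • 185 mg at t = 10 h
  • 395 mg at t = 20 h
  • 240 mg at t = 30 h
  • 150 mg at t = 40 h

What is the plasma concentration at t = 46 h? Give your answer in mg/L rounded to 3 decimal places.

k = ln 2 / 12 = 0.05776 per h
Dose 1 (480 mg at t=0 h): 480·exp(−0.05776·46) = 33.674 mg/L
Dose 2 (185 mg at t=10 h): 185·exp(−0.05776·36) = 23.125 mg/L
Dose 3 (395 mg at t=20 h): 395·exp(−0.05776·26) = 87.976 mg/L
Dose 4 (240 mg at t=30 h): 240·exp(−0.05776·16) = 95.244 mg/L
Dose 5 (150 mg at t=40 h): 150·exp(−0.05776·6) = 106.066 mg/L
C(46) = 33.674 + 23.125 + 87.976 + 95.244 + 106.066 = 346.085 mg/L

346.085 mg/L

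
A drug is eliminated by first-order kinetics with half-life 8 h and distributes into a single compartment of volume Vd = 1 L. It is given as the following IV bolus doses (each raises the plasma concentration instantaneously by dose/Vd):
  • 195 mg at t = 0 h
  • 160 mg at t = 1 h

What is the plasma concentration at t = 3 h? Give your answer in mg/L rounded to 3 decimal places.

284.909 mg/L

k = ln 2 / 8 = 0.08664 per h
Dose 1 (195 mg at t=0 h): 195·exp(−0.08664·3) = 150.366 mg/L
Dose 2 (160 mg at t=1 h): 160·exp(−0.08664·2) = 134.543 mg/L
C(3) = 150.366 + 134.543 = 284.909 mg/L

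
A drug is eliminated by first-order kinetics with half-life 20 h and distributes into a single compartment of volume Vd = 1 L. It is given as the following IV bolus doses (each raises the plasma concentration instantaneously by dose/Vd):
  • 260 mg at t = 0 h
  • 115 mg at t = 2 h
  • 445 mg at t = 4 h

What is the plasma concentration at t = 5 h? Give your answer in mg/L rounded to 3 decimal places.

k = ln 2 / 20 = 0.03466 per h
Dose 1 (260 mg at t=0 h): 260·exp(−0.03466·5) = 218.633 mg/L
Dose 2 (115 mg at t=2 h): 115·exp(−0.03466·3) = 103.644 mg/L
Dose 3 (445 mg at t=4 h): 445·exp(−0.03466·1) = 429.842 mg/L
C(5) = 218.633 + 103.644 + 429.842 = 752.119 mg/L

752.119 mg/L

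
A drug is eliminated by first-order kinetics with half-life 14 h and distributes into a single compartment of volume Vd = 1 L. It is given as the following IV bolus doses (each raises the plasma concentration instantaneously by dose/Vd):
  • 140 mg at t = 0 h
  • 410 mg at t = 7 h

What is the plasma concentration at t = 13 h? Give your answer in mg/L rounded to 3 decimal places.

k = ln 2 / 14 = 0.04951 per h
Dose 1 (140 mg at t=0 h): 140·exp(−0.04951·13) = 73.553 mg/L
Dose 2 (410 mg at t=7 h): 410·exp(−0.04951·6) = 304.629 mg/L
C(13) = 73.553 + 304.629 = 378.182 mg/L

378.182 mg/L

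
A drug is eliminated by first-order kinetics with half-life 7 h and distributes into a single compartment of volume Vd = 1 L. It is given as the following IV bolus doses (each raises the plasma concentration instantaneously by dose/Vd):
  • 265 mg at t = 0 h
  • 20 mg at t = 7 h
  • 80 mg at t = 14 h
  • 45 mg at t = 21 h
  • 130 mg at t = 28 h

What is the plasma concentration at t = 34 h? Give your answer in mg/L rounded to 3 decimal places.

105.751 mg/L

k = ln 2 / 7 = 0.09902 per h
Dose 1 (265 mg at t=0 h): 265·exp(−0.09902·34) = 9.143 mg/L
Dose 2 (20 mg at t=7 h): 20·exp(−0.09902·27) = 1.380 mg/L
Dose 3 (80 mg at t=14 h): 80·exp(−0.09902·20) = 11.041 mg/L
Dose 4 (45 mg at t=21 h): 45·exp(−0.09902·13) = 12.421 mg/L
Dose 5 (130 mg at t=28 h): 130·exp(−0.09902·6) = 71.766 mg/L
C(34) = 9.143 + 1.380 + 11.041 + 12.421 + 71.766 = 105.751 mg/L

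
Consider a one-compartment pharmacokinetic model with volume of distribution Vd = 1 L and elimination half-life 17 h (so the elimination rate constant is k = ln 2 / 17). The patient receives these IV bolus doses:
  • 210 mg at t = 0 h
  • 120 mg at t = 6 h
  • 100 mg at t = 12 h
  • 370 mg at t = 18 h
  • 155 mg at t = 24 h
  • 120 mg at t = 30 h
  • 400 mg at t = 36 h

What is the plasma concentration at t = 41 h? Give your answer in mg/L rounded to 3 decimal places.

724.130 mg/L

k = ln 2 / 17 = 0.04077 per h
Dose 1 (210 mg at t=0 h): 210·exp(−0.04077·41) = 39.464 mg/L
Dose 2 (120 mg at t=6 h): 120·exp(−0.04077·35) = 28.801 mg/L
Dose 3 (100 mg at t=12 h): 100·exp(−0.04077·29) = 30.653 mg/L
Dose 4 (370 mg at t=18 h): 370·exp(−0.04077·23) = 144.852 mg/L
Dose 5 (155 mg at t=24 h): 155·exp(−0.04077·17) = 77.500 mg/L
Dose 6 (120 mg at t=30 h): 120·exp(−0.04077·11) = 76.630 mg/L
Dose 7 (400 mg at t=36 h): 400·exp(−0.04077·5) = 326.228 mg/L
C(41) = 39.464 + 28.801 + 30.653 + 144.852 + 77.500 + 76.630 + 326.228 = 724.130 mg/L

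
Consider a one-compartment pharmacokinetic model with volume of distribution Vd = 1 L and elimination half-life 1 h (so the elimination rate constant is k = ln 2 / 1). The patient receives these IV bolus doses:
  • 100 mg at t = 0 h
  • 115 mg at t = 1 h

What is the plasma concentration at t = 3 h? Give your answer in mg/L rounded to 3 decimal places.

41.250 mg/L

k = ln 2 / 1 = 0.69315 per h
Dose 1 (100 mg at t=0 h): 100·exp(−0.69315·3) = 12.500 mg/L
Dose 2 (115 mg at t=1 h): 115·exp(−0.69315·2) = 28.750 mg/L
C(3) = 12.500 + 28.750 = 41.250 mg/L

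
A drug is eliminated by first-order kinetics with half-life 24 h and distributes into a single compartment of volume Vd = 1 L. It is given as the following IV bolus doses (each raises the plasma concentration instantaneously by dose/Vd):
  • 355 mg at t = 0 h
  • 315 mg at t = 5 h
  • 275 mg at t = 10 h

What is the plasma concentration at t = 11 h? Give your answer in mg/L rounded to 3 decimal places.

k = ln 2 / 24 = 0.02888 per h
Dose 1 (355 mg at t=0 h): 355·exp(−0.02888·11) = 258.378 mg/L
Dose 2 (315 mg at t=5 h): 315·exp(−0.02888·6) = 264.882 mg/L
Dose 3 (275 mg at t=10 h): 275·exp(−0.02888·1) = 267.171 mg/L
C(11) = 258.378 + 264.882 + 267.171 = 790.432 mg/L

790.432 mg/L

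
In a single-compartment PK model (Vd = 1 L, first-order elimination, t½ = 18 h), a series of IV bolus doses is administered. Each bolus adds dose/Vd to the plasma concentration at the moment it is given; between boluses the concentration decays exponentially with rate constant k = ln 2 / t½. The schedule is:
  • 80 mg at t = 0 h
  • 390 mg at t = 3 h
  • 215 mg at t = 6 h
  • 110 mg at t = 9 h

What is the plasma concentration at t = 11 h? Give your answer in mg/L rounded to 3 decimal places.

k = ln 2 / 18 = 0.03851 per h
Dose 1 (80 mg at t=0 h): 80·exp(−0.03851·11) = 52.375 mg/L
Dose 2 (390 mg at t=3 h): 390·exp(−0.03851·8) = 286.598 mg/L
Dose 3 (215 mg at t=6 h): 215·exp(−0.03851·5) = 177.345 mg/L
Dose 4 (110 mg at t=9 h): 110·exp(−0.03851·2) = 101.846 mg/L
C(11) = 52.375 + 286.598 + 177.345 + 101.846 = 618.165 mg/L

618.165 mg/L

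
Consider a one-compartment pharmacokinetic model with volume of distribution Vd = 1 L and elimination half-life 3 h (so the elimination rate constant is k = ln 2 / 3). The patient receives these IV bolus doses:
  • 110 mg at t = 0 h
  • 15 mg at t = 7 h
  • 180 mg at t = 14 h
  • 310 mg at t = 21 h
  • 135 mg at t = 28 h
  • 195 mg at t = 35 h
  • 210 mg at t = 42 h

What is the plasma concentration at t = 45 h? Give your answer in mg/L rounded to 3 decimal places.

k = ln 2 / 3 = 0.23105 per h
Dose 1 (110 mg at t=0 h): 110·exp(−0.23105·45) = 0.003 mg/L
Dose 2 (15 mg at t=7 h): 15·exp(−0.23105·38) = 0.002 mg/L
Dose 3 (180 mg at t=14 h): 180·exp(−0.23105·31) = 0.140 mg/L
Dose 4 (310 mg at t=21 h): 310·exp(−0.23105·24) = 1.211 mg/L
Dose 5 (135 mg at t=28 h): 135·exp(−0.23105·17) = 2.658 mg/L
Dose 6 (195 mg at t=35 h): 195·exp(−0.23105·10) = 19.346 mg/L
Dose 7 (210 mg at t=42 h): 210·exp(−0.23105·3) = 105.000 mg/L
C(45) = 0.003 + 0.002 + 0.140 + 1.211 + 2.658 + 19.346 + 105.000 = 128.360 mg/L

128.360 mg/L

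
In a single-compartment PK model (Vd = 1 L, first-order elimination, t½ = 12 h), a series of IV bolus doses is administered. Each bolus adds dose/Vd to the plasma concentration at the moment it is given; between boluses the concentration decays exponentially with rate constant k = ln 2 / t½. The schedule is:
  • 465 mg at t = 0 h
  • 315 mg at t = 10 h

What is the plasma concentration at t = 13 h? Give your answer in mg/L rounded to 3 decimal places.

484.333 mg/L

k = ln 2 / 12 = 0.05776 per h
Dose 1 (465 mg at t=0 h): 465·exp(−0.05776·13) = 219.451 mg/L
Dose 2 (315 mg at t=10 h): 315·exp(−0.05776·3) = 264.882 mg/L
C(13) = 219.451 + 264.882 = 484.333 mg/L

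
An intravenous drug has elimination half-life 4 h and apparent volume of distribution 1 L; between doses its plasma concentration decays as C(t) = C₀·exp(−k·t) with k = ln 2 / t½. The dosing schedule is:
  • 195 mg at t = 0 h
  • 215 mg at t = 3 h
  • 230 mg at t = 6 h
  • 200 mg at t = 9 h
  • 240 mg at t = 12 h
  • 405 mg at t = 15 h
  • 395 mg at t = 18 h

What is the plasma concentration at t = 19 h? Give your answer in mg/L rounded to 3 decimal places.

k = ln 2 / 4 = 0.17329 per h
Dose 1 (195 mg at t=0 h): 195·exp(−0.17329·19) = 7.247 mg/L
Dose 2 (215 mg at t=3 h): 215·exp(−0.17329·16) = 13.438 mg/L
Dose 3 (230 mg at t=6 h): 230·exp(−0.17329·13) = 24.176 mg/L
Dose 4 (200 mg at t=9 h): 200·exp(−0.17329·10) = 35.355 mg/L
Dose 5 (240 mg at t=12 h): 240·exp(−0.17329·7) = 71.352 mg/L
Dose 6 (405 mg at t=15 h): 405·exp(−0.17329·4) = 202.500 mg/L
Dose 7 (395 mg at t=18 h): 395·exp(−0.17329·1) = 332.154 mg/L
C(19) = 7.247 + 13.438 + 24.176 + 35.355 + 71.352 + 202.500 + 332.154 = 686.222 mg/L

686.222 mg/L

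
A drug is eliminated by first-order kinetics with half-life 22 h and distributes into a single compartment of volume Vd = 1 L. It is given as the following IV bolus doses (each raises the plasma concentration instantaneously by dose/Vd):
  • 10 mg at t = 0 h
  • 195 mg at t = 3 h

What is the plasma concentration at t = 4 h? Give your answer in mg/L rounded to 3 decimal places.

197.768 mg/L

k = ln 2 / 22 = 0.03151 per h
Dose 1 (10 mg at t=0 h): 10·exp(−0.03151·4) = 8.816 mg/L
Dose 2 (195 mg at t=3 h): 195·exp(−0.03151·1) = 188.952 mg/L
C(4) = 8.816 + 188.952 = 197.768 mg/L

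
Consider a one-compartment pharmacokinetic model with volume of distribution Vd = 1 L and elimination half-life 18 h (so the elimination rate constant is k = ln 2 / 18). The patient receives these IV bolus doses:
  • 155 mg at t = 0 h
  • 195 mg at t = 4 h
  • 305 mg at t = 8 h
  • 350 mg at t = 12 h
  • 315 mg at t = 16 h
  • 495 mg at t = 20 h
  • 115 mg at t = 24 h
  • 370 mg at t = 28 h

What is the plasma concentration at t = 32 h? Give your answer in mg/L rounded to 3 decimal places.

k = ln 2 / 18 = 0.03851 per h
Dose 1 (155 mg at t=0 h): 155·exp(−0.03851·32) = 45.203 mg/L
Dose 2 (195 mg at t=4 h): 195·exp(−0.03851·28) = 66.339 mg/L
Dose 3 (305 mg at t=8 h): 305·exp(−0.03851·24) = 121.039 mg/L
Dose 4 (350 mg at t=12 h): 350·exp(−0.03851·20) = 162.028 mg/L
Dose 5 (315 mg at t=16 h): 315·exp(−0.03851·16) = 170.109 mg/L
Dose 6 (495 mg at t=20 h): 495·exp(−0.03851·12) = 311.830 mg/L
Dose 7 (115 mg at t=24 h): 115·exp(−0.03851·8) = 84.510 mg/L
Dose 8 (370 mg at t=28 h): 370·exp(−0.03851·4) = 317.180 mg/L
C(32) = 45.203 + 66.339 + 121.039 + 162.028 + 170.109 + 311.830 + 84.510 + 317.180 = 1278.239 mg/L

1278.239 mg/L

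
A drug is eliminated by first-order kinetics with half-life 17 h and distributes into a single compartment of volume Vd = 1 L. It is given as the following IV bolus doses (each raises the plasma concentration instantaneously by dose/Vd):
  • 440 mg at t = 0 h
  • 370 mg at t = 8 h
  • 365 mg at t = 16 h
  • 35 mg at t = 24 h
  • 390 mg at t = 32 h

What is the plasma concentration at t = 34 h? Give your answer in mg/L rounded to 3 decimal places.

k = ln 2 / 17 = 0.04077 per h
Dose 1 (440 mg at t=0 h): 440·exp(−0.04077·34) = 110.000 mg/L
Dose 2 (370 mg at t=8 h): 370·exp(−0.04077·26) = 128.175 mg/L
Dose 3 (365 mg at t=16 h): 365·exp(−0.04077·18) = 175.209 mg/L
Dose 4 (35 mg at t=24 h): 35·exp(−0.04077·10) = 23.280 mg/L
Dose 5 (390 mg at t=32 h): 390·exp(−0.04077·2) = 359.459 mg/L
C(34) = 110.000 + 128.175 + 175.209 + 23.280 + 359.459 = 796.123 mg/L

796.123 mg/L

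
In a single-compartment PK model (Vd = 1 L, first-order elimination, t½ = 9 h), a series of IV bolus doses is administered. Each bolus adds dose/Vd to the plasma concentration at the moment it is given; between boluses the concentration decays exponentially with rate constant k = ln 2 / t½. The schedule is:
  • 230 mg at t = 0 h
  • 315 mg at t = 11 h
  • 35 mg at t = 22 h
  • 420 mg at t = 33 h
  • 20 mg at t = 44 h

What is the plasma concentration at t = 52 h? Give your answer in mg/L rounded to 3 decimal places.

k = ln 2 / 9 = 0.07702 per h
Dose 1 (230 mg at t=0 h): 230·exp(−0.07702·52) = 4.192 mg/L
Dose 2 (315 mg at t=11 h): 315·exp(−0.07702·41) = 13.395 mg/L
Dose 3 (35 mg at t=22 h): 35·exp(−0.07702·30) = 3.472 mg/L
Dose 4 (420 mg at t=33 h): 420·exp(−0.07702·19) = 97.217 mg/L
Dose 5 (20 mg at t=44 h): 20·exp(−0.07702·8) = 10.801 mg/L
C(52) = 4.192 + 13.395 + 3.472 + 97.217 + 10.801 = 129.077 mg/L

129.077 mg/L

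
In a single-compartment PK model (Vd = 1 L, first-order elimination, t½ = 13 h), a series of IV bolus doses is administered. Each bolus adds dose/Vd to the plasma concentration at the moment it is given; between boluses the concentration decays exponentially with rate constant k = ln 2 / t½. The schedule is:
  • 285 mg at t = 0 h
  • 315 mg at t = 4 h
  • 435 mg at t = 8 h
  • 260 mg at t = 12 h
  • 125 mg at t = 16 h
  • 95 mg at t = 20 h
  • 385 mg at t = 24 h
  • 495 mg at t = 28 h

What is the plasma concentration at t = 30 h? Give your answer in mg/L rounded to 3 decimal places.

k = ln 2 / 13 = 0.05332 per h
Dose 1 (285 mg at t=0 h): 285·exp(−0.05332·30) = 57.565 mg/L
Dose 2 (315 mg at t=4 h): 315·exp(−0.05332·26) = 78.750 mg/L
Dose 3 (435 mg at t=8 h): 435·exp(−0.05332·22) = 134.603 mg/L
Dose 4 (260 mg at t=12 h): 260·exp(−0.05332·18) = 99.578 mg/L
Dose 5 (125 mg at t=16 h): 125·exp(−0.05332·14) = 59.255 mg/L
Dose 6 (95 mg at t=20 h): 95·exp(−0.05332·10) = 55.739 mg/L
Dose 7 (385 mg at t=24 h): 385·exp(−0.05332·6) = 279.591 mg/L
Dose 8 (495 mg at t=28 h): 495·exp(−0.05332·2) = 444.931 mg/L
C(30) = 57.565 + 78.750 + 134.603 + 99.578 + 59.255 + 55.739 + 279.591 + 444.931 = 1210.013 mg/L

1210.013 mg/L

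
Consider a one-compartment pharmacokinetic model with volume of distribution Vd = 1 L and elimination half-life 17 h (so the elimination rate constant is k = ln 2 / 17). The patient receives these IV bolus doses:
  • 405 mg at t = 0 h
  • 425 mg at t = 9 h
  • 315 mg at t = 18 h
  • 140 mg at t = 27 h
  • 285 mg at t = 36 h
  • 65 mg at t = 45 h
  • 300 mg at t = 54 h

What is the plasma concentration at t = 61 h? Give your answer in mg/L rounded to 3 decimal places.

536.438 mg/L

k = ln 2 / 17 = 0.04077 per h
Dose 1 (405 mg at t=0 h): 405·exp(−0.04077·61) = 33.674 mg/L
Dose 2 (425 mg at t=9 h): 425·exp(−0.04077·52) = 51.002 mg/L
Dose 3 (315 mg at t=18 h): 315·exp(−0.04077·43) = 54.561 mg/L
Dose 4 (140 mg at t=27 h): 140·exp(−0.04077·34) = 35.000 mg/L
Dose 5 (285 mg at t=36 h): 285·exp(−0.04077·25) = 102.838 mg/L
Dose 6 (65 mg at t=45 h): 65·exp(−0.04077·16) = 33.853 mg/L
Dose 7 (300 mg at t=54 h): 300·exp(−0.04077·7) = 225.511 mg/L
C(61) = 33.674 + 51.002 + 54.561 + 35.000 + 102.838 + 33.853 + 225.511 = 536.438 mg/L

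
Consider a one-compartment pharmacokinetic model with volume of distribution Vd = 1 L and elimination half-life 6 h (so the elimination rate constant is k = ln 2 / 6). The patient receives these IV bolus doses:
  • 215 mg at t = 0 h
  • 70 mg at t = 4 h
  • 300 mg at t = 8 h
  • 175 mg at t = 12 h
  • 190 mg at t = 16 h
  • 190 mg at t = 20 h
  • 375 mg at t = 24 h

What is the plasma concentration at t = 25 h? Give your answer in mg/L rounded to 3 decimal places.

607.124 mg/L

k = ln 2 / 6 = 0.11552 per h
Dose 1 (215 mg at t=0 h): 215·exp(−0.11552·25) = 11.971 mg/L
Dose 2 (70 mg at t=4 h): 70·exp(−0.11552·21) = 6.187 mg/L
Dose 3 (300 mg at t=8 h): 300·exp(−0.11552·17) = 42.092 mg/L
Dose 4 (175 mg at t=12 h): 175·exp(−0.11552·13) = 38.977 mg/L
Dose 5 (190 mg at t=16 h): 190·exp(−0.11552·9) = 67.175 mg/L
Dose 6 (190 mg at t=20 h): 190·exp(−0.11552·5) = 106.634 mg/L
Dose 7 (375 mg at t=24 h): 375·exp(−0.11552·1) = 334.087 mg/L
C(25) = 11.971 + 6.187 + 42.092 + 38.977 + 67.175 + 106.634 + 334.087 = 607.124 mg/L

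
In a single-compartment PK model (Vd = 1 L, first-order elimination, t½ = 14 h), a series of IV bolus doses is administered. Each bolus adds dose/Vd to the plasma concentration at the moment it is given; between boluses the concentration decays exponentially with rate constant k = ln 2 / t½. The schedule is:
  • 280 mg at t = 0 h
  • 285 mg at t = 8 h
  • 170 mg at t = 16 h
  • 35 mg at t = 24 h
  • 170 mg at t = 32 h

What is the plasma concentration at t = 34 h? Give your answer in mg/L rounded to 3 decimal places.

k = ln 2 / 14 = 0.04951 per h
Dose 1 (280 mg at t=0 h): 280·exp(−0.04951·34) = 52.010 mg/L
Dose 2 (285 mg at t=8 h): 285·exp(−0.04951·26) = 78.666 mg/L
Dose 3 (170 mg at t=16 h): 170·exp(−0.04951·18) = 69.729 mg/L
Dose 4 (35 mg at t=24 h): 35·exp(−0.04951·10) = 21.333 mg/L
Dose 5 (170 mg at t=32 h): 170·exp(−0.04951·2) = 153.973 mg/L
C(34) = 52.010 + 78.666 + 69.729 + 21.333 + 153.973 = 375.710 mg/L

375.710 mg/L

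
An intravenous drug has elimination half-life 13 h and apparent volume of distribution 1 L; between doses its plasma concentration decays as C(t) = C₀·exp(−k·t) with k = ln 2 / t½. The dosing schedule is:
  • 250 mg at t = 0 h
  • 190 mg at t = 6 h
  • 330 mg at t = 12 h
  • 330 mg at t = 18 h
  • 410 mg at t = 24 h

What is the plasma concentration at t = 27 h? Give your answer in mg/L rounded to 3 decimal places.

823.196 mg/L

k = ln 2 / 13 = 0.05332 per h
Dose 1 (250 mg at t=0 h): 250·exp(−0.05332·27) = 59.255 mg/L
Dose 2 (190 mg at t=6 h): 190·exp(−0.05332·21) = 62.012 mg/L
Dose 3 (330 mg at t=12 h): 330·exp(−0.05332·15) = 148.310 mg/L
Dose 4 (330 mg at t=18 h): 330·exp(−0.05332·9) = 204.225 mg/L
Dose 5 (410 mg at t=24 h): 410·exp(−0.05332·3) = 349.394 mg/L
C(27) = 59.255 + 62.012 + 148.310 + 204.225 + 349.394 = 823.196 mg/L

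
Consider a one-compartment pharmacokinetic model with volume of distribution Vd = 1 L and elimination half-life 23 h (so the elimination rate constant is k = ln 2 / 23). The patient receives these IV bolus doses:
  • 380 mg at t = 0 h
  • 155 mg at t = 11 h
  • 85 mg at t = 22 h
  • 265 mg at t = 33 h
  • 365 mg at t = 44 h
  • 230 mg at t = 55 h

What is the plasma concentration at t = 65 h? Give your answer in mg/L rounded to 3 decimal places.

k = ln 2 / 23 = 0.03014 per h
Dose 1 (380 mg at t=0 h): 380·exp(−0.03014·65) = 53.585 mg/L
Dose 2 (155 mg at t=11 h): 155·exp(−0.03014·54) = 30.448 mg/L
Dose 3 (85 mg at t=22 h): 85·exp(−0.03014·43) = 23.261 mg/L
Dose 4 (265 mg at t=33 h): 265·exp(−0.03014·32) = 101.023 mg/L
Dose 5 (365 mg at t=44 h): 365·exp(−0.03014·21) = 193.838 mg/L
Dose 6 (230 mg at t=55 h): 230·exp(−0.03014·10) = 170.155 mg/L
C(65) = 53.585 + 30.448 + 23.261 + 101.023 + 193.838 + 170.155 = 572.311 mg/L

572.311 mg/L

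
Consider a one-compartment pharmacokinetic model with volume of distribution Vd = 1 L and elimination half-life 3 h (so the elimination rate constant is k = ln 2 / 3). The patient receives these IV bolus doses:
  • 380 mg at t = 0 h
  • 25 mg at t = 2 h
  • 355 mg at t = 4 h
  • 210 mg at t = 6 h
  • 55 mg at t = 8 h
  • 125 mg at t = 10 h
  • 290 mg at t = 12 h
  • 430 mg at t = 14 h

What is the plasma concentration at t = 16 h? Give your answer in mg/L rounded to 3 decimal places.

479.313 mg/L

k = ln 2 / 3 = 0.23105 per h
Dose 1 (380 mg at t=0 h): 380·exp(−0.23105·16) = 9.425 mg/L
Dose 2 (25 mg at t=2 h): 25·exp(−0.23105·14) = 0.984 mg/L
Dose 3 (355 mg at t=4 h): 355·exp(−0.23105·12) = 22.188 mg/L
Dose 4 (210 mg at t=6 h): 210·exp(−0.23105·10) = 20.835 mg/L
Dose 5 (55 mg at t=8 h): 55·exp(−0.23105·8) = 8.662 mg/L
Dose 6 (125 mg at t=10 h): 125·exp(−0.23105·6) = 31.250 mg/L
Dose 7 (290 mg at t=12 h): 290·exp(−0.23105·4) = 115.087 mg/L
Dose 8 (430 mg at t=14 h): 430·exp(−0.23105·2) = 270.883 mg/L
C(16) = 9.425 + 0.984 + 22.188 + 20.835 + 8.662 + 31.250 + 115.087 + 270.883 = 479.313 mg/L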